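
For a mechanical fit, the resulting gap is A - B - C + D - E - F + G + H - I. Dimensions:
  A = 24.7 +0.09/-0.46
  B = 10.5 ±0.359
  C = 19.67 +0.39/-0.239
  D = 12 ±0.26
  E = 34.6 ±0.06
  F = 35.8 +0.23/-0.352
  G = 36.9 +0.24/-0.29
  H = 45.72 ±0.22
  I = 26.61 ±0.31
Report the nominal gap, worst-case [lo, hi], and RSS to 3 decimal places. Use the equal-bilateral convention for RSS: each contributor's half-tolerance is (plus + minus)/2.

nominal=-7.860 wc=[-10.439,-5.730] rss=0.821

Stack each dimension's contribution:
  +A: nom +24.700 → Σnom=24.700; wc +0.090/-0.460 → slack +0.090/-0.460; half-tol=0.275, Σhalf²=0.075625
  -B: nom -10.500 → Σnom=14.200; wc +0.359/-0.359 → slack +0.449/-0.819; half-tol=0.359, Σhalf²=0.204506
  -C: nom -19.670 → Σnom=-5.470; wc +0.239/-0.390 → slack +0.688/-1.209; half-tol=0.315, Σhalf²=0.303416
  +D: nom +12.000 → Σnom=6.530; wc +0.260/-0.260 → slack +0.948/-1.469; half-tol=0.260, Σhalf²=0.371016
  -E: nom -34.600 → Σnom=-28.070; wc +0.060/-0.060 → slack +1.008/-1.529; half-tol=0.060, Σhalf²=0.374616
  -F: nom -35.800 → Σnom=-63.870; wc +0.352/-0.230 → slack +1.360/-1.759; half-tol=0.291, Σhalf²=0.459297
  +G: nom +36.900 → Σnom=-26.970; wc +0.240/-0.290 → slack +1.600/-2.049; half-tol=0.265, Σhalf²=0.529522
  +H: nom +45.720 → Σnom=18.750; wc +0.220/-0.220 → slack +1.820/-2.269; half-tol=0.220, Σhalf²=0.577922
  -I: nom -26.610 → Σnom=-7.860; wc +0.310/-0.310 → slack +2.130/-2.579; half-tol=0.310, Σhalf²=0.674022
Nominal = -7.860. Worst-case = [-7.860 - 2.579, -7.860 + 2.130] = [-10.439, -5.730]. RSS = √0.674022 = 0.821.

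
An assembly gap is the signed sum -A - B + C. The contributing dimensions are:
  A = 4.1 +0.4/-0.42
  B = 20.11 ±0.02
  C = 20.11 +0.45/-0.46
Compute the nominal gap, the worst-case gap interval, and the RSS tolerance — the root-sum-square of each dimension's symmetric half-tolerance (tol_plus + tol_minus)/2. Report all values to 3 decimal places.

Stack each dimension's contribution:
  -A: nom -4.100 → Σnom=-4.100; wc +0.420/-0.400 → slack +0.420/-0.400; half-tol=0.410, Σhalf²=0.168100
  -B: nom -20.110 → Σnom=-24.210; wc +0.020/-0.020 → slack +0.440/-0.420; half-tol=0.020, Σhalf²=0.168500
  +C: nom +20.110 → Σnom=-4.100; wc +0.450/-0.460 → slack +0.890/-0.880; half-tol=0.455, Σhalf²=0.375525
Nominal = -4.100. Worst-case = [-4.100 - 0.880, -4.100 + 0.890] = [-4.980, -3.210]. RSS = √0.375525 = 0.613.

nominal=-4.100 wc=[-4.980,-3.210] rss=0.613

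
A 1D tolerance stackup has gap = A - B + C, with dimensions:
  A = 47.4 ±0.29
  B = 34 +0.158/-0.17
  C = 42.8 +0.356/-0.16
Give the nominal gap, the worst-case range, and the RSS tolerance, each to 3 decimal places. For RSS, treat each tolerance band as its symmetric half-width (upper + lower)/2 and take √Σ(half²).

Stack each dimension's contribution:
  +A: nom +47.400 → Σnom=47.400; wc +0.290/-0.290 → slack +0.290/-0.290; half-tol=0.290, Σhalf²=0.084100
  -B: nom -34.000 → Σnom=13.400; wc +0.170/-0.158 → slack +0.460/-0.448; half-tol=0.164, Σhalf²=0.110996
  +C: nom +42.800 → Σnom=56.200; wc +0.356/-0.160 → slack +0.816/-0.608; half-tol=0.258, Σhalf²=0.177560
Nominal = 56.200. Worst-case = [56.200 - 0.608, 56.200 + 0.816] = [55.592, 57.016]. RSS = √0.177560 = 0.421.

nominal=56.200 wc=[55.592,57.016] rss=0.421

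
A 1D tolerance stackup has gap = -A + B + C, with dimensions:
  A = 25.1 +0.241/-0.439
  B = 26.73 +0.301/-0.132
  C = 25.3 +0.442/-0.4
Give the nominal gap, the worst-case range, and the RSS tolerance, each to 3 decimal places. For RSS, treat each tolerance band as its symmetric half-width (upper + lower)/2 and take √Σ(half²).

nominal=26.930 wc=[26.157,28.112] rss=0.583

Stack each dimension's contribution:
  -A: nom -25.100 → Σnom=-25.100; wc +0.439/-0.241 → slack +0.439/-0.241; half-tol=0.340, Σhalf²=0.115600
  +B: nom +26.730 → Σnom=1.630; wc +0.301/-0.132 → slack +0.740/-0.373; half-tol=0.216, Σhalf²=0.162472
  +C: nom +25.300 → Σnom=26.930; wc +0.442/-0.400 → slack +1.182/-0.773; half-tol=0.421, Σhalf²=0.339713
Nominal = 26.930. Worst-case = [26.930 - 0.773, 26.930 + 1.182] = [26.157, 28.112]. RSS = √0.339713 = 0.583.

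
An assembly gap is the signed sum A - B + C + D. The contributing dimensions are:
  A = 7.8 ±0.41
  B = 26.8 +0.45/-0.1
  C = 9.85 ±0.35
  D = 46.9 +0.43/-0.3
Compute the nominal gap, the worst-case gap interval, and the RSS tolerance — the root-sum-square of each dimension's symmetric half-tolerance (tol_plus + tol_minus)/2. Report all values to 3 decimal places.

Stack each dimension's contribution:
  +A: nom +7.800 → Σnom=7.800; wc +0.410/-0.410 → slack +0.410/-0.410; half-tol=0.410, Σhalf²=0.168100
  -B: nom -26.800 → Σnom=-19.000; wc +0.100/-0.450 → slack +0.510/-0.860; half-tol=0.275, Σhalf²=0.243725
  +C: nom +9.850 → Σnom=-9.150; wc +0.350/-0.350 → slack +0.860/-1.210; half-tol=0.350, Σhalf²=0.366225
  +D: nom +46.900 → Σnom=37.750; wc +0.430/-0.300 → slack +1.290/-1.510; half-tol=0.365, Σhalf²=0.499450
Nominal = 37.750. Worst-case = [37.750 - 1.510, 37.750 + 1.290] = [36.240, 39.040]. RSS = √0.499450 = 0.707.

nominal=37.750 wc=[36.240,39.040] rss=0.707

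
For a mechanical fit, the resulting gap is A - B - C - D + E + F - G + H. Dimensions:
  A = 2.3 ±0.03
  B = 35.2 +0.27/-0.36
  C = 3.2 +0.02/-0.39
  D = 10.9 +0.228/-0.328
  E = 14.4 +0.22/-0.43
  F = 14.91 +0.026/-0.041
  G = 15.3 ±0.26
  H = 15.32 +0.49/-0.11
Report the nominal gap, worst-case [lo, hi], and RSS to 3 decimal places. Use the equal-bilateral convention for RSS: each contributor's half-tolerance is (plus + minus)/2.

nominal=-17.670 wc=[-19.059,-15.566] rss=0.696

Stack each dimension's contribution:
  +A: nom +2.300 → Σnom=2.300; wc +0.030/-0.030 → slack +0.030/-0.030; half-tol=0.030, Σhalf²=0.000900
  -B: nom -35.200 → Σnom=-32.900; wc +0.360/-0.270 → slack +0.390/-0.300; half-tol=0.315, Σhalf²=0.100125
  -C: nom -3.200 → Σnom=-36.100; wc +0.390/-0.020 → slack +0.780/-0.320; half-tol=0.205, Σhalf²=0.142150
  -D: nom -10.900 → Σnom=-47.000; wc +0.328/-0.228 → slack +1.108/-0.548; half-tol=0.278, Σhalf²=0.219434
  +E: nom +14.400 → Σnom=-32.600; wc +0.220/-0.430 → slack +1.328/-0.978; half-tol=0.325, Σhalf²=0.325059
  +F: nom +14.910 → Σnom=-17.690; wc +0.026/-0.041 → slack +1.354/-1.019; half-tol=0.034, Σhalf²=0.326181
  -G: nom -15.300 → Σnom=-32.990; wc +0.260/-0.260 → slack +1.614/-1.279; half-tol=0.260, Σhalf²=0.393781
  +H: nom +15.320 → Σnom=-17.670; wc +0.490/-0.110 → slack +2.104/-1.389; half-tol=0.300, Σhalf²=0.483781
Nominal = -17.670. Worst-case = [-17.670 - 1.389, -17.670 + 2.104] = [-19.059, -15.566]. RSS = √0.483781 = 0.696.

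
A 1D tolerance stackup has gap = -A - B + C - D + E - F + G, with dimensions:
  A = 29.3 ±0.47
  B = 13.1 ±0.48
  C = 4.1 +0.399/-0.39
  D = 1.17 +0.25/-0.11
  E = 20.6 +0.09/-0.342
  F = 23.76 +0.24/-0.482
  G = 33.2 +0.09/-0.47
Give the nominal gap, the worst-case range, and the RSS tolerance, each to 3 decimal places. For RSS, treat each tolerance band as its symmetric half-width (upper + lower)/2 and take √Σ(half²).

nominal=-9.430 wc=[-12.072,-7.309] rss=0.946

Stack each dimension's contribution:
  -A: nom -29.300 → Σnom=-29.300; wc +0.470/-0.470 → slack +0.470/-0.470; half-tol=0.470, Σhalf²=0.220900
  -B: nom -13.100 → Σnom=-42.400; wc +0.480/-0.480 → slack +0.950/-0.950; half-tol=0.480, Σhalf²=0.451300
  +C: nom +4.100 → Σnom=-38.300; wc +0.399/-0.390 → slack +1.349/-1.340; half-tol=0.395, Σhalf²=0.606930
  -D: nom -1.170 → Σnom=-39.470; wc +0.110/-0.250 → slack +1.459/-1.590; half-tol=0.180, Σhalf²=0.639330
  +E: nom +20.600 → Σnom=-18.870; wc +0.090/-0.342 → slack +1.549/-1.932; half-tol=0.216, Σhalf²=0.685986
  -F: nom -23.760 → Σnom=-42.630; wc +0.482/-0.240 → slack +2.031/-2.172; half-tol=0.361, Σhalf²=0.816307
  +G: nom +33.200 → Σnom=-9.430; wc +0.090/-0.470 → slack +2.121/-2.642; half-tol=0.280, Σhalf²=0.894707
Nominal = -9.430. Worst-case = [-9.430 - 2.642, -9.430 + 2.121] = [-12.072, -7.309]. RSS = √0.894707 = 0.946.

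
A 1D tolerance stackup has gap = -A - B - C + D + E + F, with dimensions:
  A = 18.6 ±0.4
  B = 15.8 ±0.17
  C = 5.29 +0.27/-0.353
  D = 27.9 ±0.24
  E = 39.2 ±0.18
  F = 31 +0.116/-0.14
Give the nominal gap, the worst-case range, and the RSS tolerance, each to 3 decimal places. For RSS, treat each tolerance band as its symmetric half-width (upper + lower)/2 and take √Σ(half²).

Stack each dimension's contribution:
  -A: nom -18.600 → Σnom=-18.600; wc +0.400/-0.400 → slack +0.400/-0.400; half-tol=0.400, Σhalf²=0.160000
  -B: nom -15.800 → Σnom=-34.400; wc +0.170/-0.170 → slack +0.570/-0.570; half-tol=0.170, Σhalf²=0.188900
  -C: nom -5.290 → Σnom=-39.690; wc +0.353/-0.270 → slack +0.923/-0.840; half-tol=0.311, Σhalf²=0.285932
  +D: nom +27.900 → Σnom=-11.790; wc +0.240/-0.240 → slack +1.163/-1.080; half-tol=0.240, Σhalf²=0.343532
  +E: nom +39.200 → Σnom=27.410; wc +0.180/-0.180 → slack +1.343/-1.260; half-tol=0.180, Σhalf²=0.375932
  +F: nom +31.000 → Σnom=58.410; wc +0.116/-0.140 → slack +1.459/-1.400; half-tol=0.128, Σhalf²=0.392316
Nominal = 58.410. Worst-case = [58.410 - 1.400, 58.410 + 1.459] = [57.010, 59.869]. RSS = √0.392316 = 0.626.

nominal=58.410 wc=[57.010,59.869] rss=0.626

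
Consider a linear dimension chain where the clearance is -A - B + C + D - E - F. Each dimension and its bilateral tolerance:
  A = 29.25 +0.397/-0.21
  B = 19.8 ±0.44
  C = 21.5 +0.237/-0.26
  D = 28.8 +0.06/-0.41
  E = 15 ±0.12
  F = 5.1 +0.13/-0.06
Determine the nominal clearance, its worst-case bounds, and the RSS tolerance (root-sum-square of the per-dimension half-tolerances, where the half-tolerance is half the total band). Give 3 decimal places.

Stack each dimension's contribution:
  -A: nom -29.250 → Σnom=-29.250; wc +0.210/-0.397 → slack +0.210/-0.397; half-tol=0.303, Σhalf²=0.092112
  -B: nom -19.800 → Σnom=-49.050; wc +0.440/-0.440 → slack +0.650/-0.837; half-tol=0.440, Σhalf²=0.285712
  +C: nom +21.500 → Σnom=-27.550; wc +0.237/-0.260 → slack +0.887/-1.097; half-tol=0.248, Σhalf²=0.347465
  +D: nom +28.800 → Σnom=1.250; wc +0.060/-0.410 → slack +0.947/-1.507; half-tol=0.235, Σhalf²=0.402690
  -E: nom -15.000 → Σnom=-13.750; wc +0.120/-0.120 → slack +1.067/-1.627; half-tol=0.120, Σhalf²=0.417090
  -F: nom -5.100 → Σnom=-18.850; wc +0.060/-0.130 → slack +1.127/-1.757; half-tol=0.095, Σhalf²=0.426115
Nominal = -18.850. Worst-case = [-18.850 - 1.757, -18.850 + 1.127] = [-20.607, -17.723]. RSS = √0.426115 = 0.653.

nominal=-18.850 wc=[-20.607,-17.723] rss=0.653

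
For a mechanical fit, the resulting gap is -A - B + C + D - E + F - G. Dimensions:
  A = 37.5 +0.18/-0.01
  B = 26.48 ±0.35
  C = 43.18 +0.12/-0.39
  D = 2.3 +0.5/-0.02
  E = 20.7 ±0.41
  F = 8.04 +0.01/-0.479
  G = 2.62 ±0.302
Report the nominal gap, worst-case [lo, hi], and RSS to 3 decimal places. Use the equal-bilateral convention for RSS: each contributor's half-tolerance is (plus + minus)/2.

nominal=-33.780 wc=[-35.911,-32.078] rss=0.764

Stack each dimension's contribution:
  -A: nom -37.500 → Σnom=-37.500; wc +0.010/-0.180 → slack +0.010/-0.180; half-tol=0.095, Σhalf²=0.009025
  -B: nom -26.480 → Σnom=-63.980; wc +0.350/-0.350 → slack +0.360/-0.530; half-tol=0.350, Σhalf²=0.131525
  +C: nom +43.180 → Σnom=-20.800; wc +0.120/-0.390 → slack +0.480/-0.920; half-tol=0.255, Σhalf²=0.196550
  +D: nom +2.300 → Σnom=-18.500; wc +0.500/-0.020 → slack +0.980/-0.940; half-tol=0.260, Σhalf²=0.264150
  -E: nom -20.700 → Σnom=-39.200; wc +0.410/-0.410 → slack +1.390/-1.350; half-tol=0.410, Σhalf²=0.432250
  +F: nom +8.040 → Σnom=-31.160; wc +0.010/-0.479 → slack +1.400/-1.829; half-tol=0.244, Σhalf²=0.492030
  -G: nom -2.620 → Σnom=-33.780; wc +0.302/-0.302 → slack +1.702/-2.131; half-tol=0.302, Σhalf²=0.583234
Nominal = -33.780. Worst-case = [-33.780 - 2.131, -33.780 + 1.702] = [-35.911, -32.078]. RSS = √0.583234 = 0.764.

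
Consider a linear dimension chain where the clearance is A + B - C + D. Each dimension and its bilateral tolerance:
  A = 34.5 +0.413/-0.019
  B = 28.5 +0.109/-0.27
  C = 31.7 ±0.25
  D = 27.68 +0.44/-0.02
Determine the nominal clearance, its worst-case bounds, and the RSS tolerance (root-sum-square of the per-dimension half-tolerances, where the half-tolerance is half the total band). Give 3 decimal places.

nominal=58.980 wc=[58.421,60.192] rss=0.445

Stack each dimension's contribution:
  +A: nom +34.500 → Σnom=34.500; wc +0.413/-0.019 → slack +0.413/-0.019; half-tol=0.216, Σhalf²=0.046656
  +B: nom +28.500 → Σnom=63.000; wc +0.109/-0.270 → slack +0.522/-0.289; half-tol=0.190, Σhalf²=0.082566
  -C: nom -31.700 → Σnom=31.300; wc +0.250/-0.250 → slack +0.772/-0.539; half-tol=0.250, Σhalf²=0.145066
  +D: nom +27.680 → Σnom=58.980; wc +0.440/-0.020 → slack +1.212/-0.559; half-tol=0.230, Σhalf²=0.197966
Nominal = 58.980. Worst-case = [58.980 - 0.559, 58.980 + 1.212] = [58.421, 60.192]. RSS = √0.197966 = 0.445.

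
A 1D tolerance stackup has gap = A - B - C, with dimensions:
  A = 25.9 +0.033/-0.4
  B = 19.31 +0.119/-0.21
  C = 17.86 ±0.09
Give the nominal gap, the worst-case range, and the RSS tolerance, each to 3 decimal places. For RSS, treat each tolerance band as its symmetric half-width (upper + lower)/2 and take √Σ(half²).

nominal=-11.270 wc=[-11.879,-10.937] rss=0.286

Stack each dimension's contribution:
  +A: nom +25.900 → Σnom=25.900; wc +0.033/-0.400 → slack +0.033/-0.400; half-tol=0.217, Σhalf²=0.046872
  -B: nom -19.310 → Σnom=6.590; wc +0.210/-0.119 → slack +0.243/-0.519; half-tol=0.164, Σhalf²=0.073933
  -C: nom -17.860 → Σnom=-11.270; wc +0.090/-0.090 → slack +0.333/-0.609; half-tol=0.090, Σhalf²=0.082033
Nominal = -11.270. Worst-case = [-11.270 - 0.609, -11.270 + 0.333] = [-11.879, -10.937]. RSS = √0.082033 = 0.286.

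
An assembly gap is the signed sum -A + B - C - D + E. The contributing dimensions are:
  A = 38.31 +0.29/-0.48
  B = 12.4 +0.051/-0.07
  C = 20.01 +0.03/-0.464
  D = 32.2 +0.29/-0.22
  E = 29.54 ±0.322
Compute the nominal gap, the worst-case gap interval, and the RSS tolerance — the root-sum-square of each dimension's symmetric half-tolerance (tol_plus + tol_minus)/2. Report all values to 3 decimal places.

nominal=-48.580 wc=[-49.582,-47.043] rss=0.618

Stack each dimension's contribution:
  -A: nom -38.310 → Σnom=-38.310; wc +0.480/-0.290 → slack +0.480/-0.290; half-tol=0.385, Σhalf²=0.148225
  +B: nom +12.400 → Σnom=-25.910; wc +0.051/-0.070 → slack +0.531/-0.360; half-tol=0.060, Σhalf²=0.151885
  -C: nom -20.010 → Σnom=-45.920; wc +0.464/-0.030 → slack +0.995/-0.390; half-tol=0.247, Σhalf²=0.212894
  -D: nom -32.200 → Σnom=-78.120; wc +0.220/-0.290 → slack +1.215/-0.680; half-tol=0.255, Σhalf²=0.277919
  +E: nom +29.540 → Σnom=-48.580; wc +0.322/-0.322 → slack +1.537/-1.002; half-tol=0.322, Σhalf²=0.381603
Nominal = -48.580. Worst-case = [-48.580 - 1.002, -48.580 + 1.537] = [-49.582, -47.043]. RSS = √0.381603 = 0.618.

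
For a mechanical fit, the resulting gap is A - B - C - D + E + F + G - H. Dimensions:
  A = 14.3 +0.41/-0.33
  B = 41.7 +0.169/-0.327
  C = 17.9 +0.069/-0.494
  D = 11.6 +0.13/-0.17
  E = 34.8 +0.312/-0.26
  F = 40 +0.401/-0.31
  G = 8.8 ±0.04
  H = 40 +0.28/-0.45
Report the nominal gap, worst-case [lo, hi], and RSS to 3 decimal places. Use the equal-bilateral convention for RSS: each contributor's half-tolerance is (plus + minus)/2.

nominal=-13.300 wc=[-14.888,-10.696] rss=0.802

Stack each dimension's contribution:
  +A: nom +14.300 → Σnom=14.300; wc +0.410/-0.330 → slack +0.410/-0.330; half-tol=0.370, Σhalf²=0.136900
  -B: nom -41.700 → Σnom=-27.400; wc +0.327/-0.169 → slack +0.737/-0.499; half-tol=0.248, Σhalf²=0.198404
  -C: nom -17.900 → Σnom=-45.300; wc +0.494/-0.069 → slack +1.231/-0.568; half-tol=0.281, Σhalf²=0.277646
  -D: nom -11.600 → Σnom=-56.900; wc +0.170/-0.130 → slack +1.401/-0.698; half-tol=0.150, Σhalf²=0.300146
  +E: nom +34.800 → Σnom=-22.100; wc +0.312/-0.260 → slack +1.713/-0.958; half-tol=0.286, Σhalf²=0.381942
  +F: nom +40.000 → Σnom=17.900; wc +0.401/-0.310 → slack +2.114/-1.268; half-tol=0.356, Σhalf²=0.508323
  +G: nom +8.800 → Σnom=26.700; wc +0.040/-0.040 → slack +2.154/-1.308; half-tol=0.040, Σhalf²=0.509923
  -H: nom -40.000 → Σnom=-13.300; wc +0.450/-0.280 → slack +2.604/-1.588; half-tol=0.365, Σhalf²=0.643147
Nominal = -13.300. Worst-case = [-13.300 - 1.588, -13.300 + 2.604] = [-14.888, -10.696]. RSS = √0.643147 = 0.802.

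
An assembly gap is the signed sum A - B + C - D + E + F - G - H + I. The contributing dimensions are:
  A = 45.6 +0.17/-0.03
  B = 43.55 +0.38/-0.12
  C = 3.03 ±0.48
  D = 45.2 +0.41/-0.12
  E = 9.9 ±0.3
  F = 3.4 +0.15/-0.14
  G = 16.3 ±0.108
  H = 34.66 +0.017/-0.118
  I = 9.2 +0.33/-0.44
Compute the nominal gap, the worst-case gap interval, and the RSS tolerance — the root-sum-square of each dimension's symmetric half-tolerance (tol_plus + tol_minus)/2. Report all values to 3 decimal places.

Stack each dimension's contribution:
  +A: nom +45.600 → Σnom=45.600; wc +0.170/-0.030 → slack +0.170/-0.030; half-tol=0.100, Σhalf²=0.010000
  -B: nom -43.550 → Σnom=2.050; wc +0.120/-0.380 → slack +0.290/-0.410; half-tol=0.250, Σhalf²=0.072500
  +C: nom +3.030 → Σnom=5.080; wc +0.480/-0.480 → slack +0.770/-0.890; half-tol=0.480, Σhalf²=0.302900
  -D: nom -45.200 → Σnom=-40.120; wc +0.120/-0.410 → slack +0.890/-1.300; half-tol=0.265, Σhalf²=0.373125
  +E: nom +9.900 → Σnom=-30.220; wc +0.300/-0.300 → slack +1.190/-1.600; half-tol=0.300, Σhalf²=0.463125
  +F: nom +3.400 → Σnom=-26.820; wc +0.150/-0.140 → slack +1.340/-1.740; half-tol=0.145, Σhalf²=0.484150
  -G: nom -16.300 → Σnom=-43.120; wc +0.108/-0.108 → slack +1.448/-1.848; half-tol=0.108, Σhalf²=0.495814
  -H: nom -34.660 → Σnom=-77.780; wc +0.118/-0.017 → slack +1.566/-1.865; half-tol=0.068, Σhalf²=0.500370
  +I: nom +9.200 → Σnom=-68.580; wc +0.330/-0.440 → slack +1.896/-2.305; half-tol=0.385, Σhalf²=0.648595
Nominal = -68.580. Worst-case = [-68.580 - 2.305, -68.580 + 1.896] = [-70.885, -66.684]. RSS = √0.648595 = 0.805.

nominal=-68.580 wc=[-70.885,-66.684] rss=0.805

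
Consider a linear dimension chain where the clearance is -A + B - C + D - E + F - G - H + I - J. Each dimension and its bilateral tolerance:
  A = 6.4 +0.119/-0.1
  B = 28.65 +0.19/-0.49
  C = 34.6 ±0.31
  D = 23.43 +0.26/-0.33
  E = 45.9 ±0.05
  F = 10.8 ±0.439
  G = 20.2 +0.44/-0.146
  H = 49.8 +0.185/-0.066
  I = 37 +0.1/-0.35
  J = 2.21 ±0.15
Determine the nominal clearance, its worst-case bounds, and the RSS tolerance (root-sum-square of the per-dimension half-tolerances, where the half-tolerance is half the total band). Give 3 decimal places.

Stack each dimension's contribution:
  -A: nom -6.400 → Σnom=-6.400; wc +0.100/-0.119 → slack +0.100/-0.119; half-tol=0.110, Σhalf²=0.011990
  +B: nom +28.650 → Σnom=22.250; wc +0.190/-0.490 → slack +0.290/-0.609; half-tol=0.340, Σhalf²=0.127590
  -C: nom -34.600 → Σnom=-12.350; wc +0.310/-0.310 → slack +0.600/-0.919; half-tol=0.310, Σhalf²=0.223690
  +D: nom +23.430 → Σnom=11.080; wc +0.260/-0.330 → slack +0.860/-1.249; half-tol=0.295, Σhalf²=0.310715
  -E: nom -45.900 → Σnom=-34.820; wc +0.050/-0.050 → slack +0.910/-1.299; half-tol=0.050, Σhalf²=0.313215
  +F: nom +10.800 → Σnom=-24.020; wc +0.439/-0.439 → slack +1.349/-1.738; half-tol=0.439, Σhalf²=0.505936
  -G: nom -20.200 → Σnom=-44.220; wc +0.146/-0.440 → slack +1.495/-2.178; half-tol=0.293, Σhalf²=0.591785
  -H: nom -49.800 → Σnom=-94.020; wc +0.066/-0.185 → slack +1.561/-2.363; half-tol=0.126, Σhalf²=0.607535
  +I: nom +37.000 → Σnom=-57.020; wc +0.100/-0.350 → slack +1.661/-2.713; half-tol=0.225, Σhalf²=0.658160
  -J: nom -2.210 → Σnom=-59.230; wc +0.150/-0.150 → slack +1.811/-2.863; half-tol=0.150, Σhalf²=0.680660
Nominal = -59.230. Worst-case = [-59.230 - 2.863, -59.230 + 1.811] = [-62.093, -57.419]. RSS = √0.680660 = 0.825.

nominal=-59.230 wc=[-62.093,-57.419] rss=0.825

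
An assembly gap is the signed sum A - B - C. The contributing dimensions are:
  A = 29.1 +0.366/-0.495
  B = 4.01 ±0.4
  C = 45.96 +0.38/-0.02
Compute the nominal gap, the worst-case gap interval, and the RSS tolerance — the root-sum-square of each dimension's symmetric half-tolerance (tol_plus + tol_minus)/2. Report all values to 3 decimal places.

nominal=-20.870 wc=[-22.145,-20.084] rss=0.621

Stack each dimension's contribution:
  +A: nom +29.100 → Σnom=29.100; wc +0.366/-0.495 → slack +0.366/-0.495; half-tol=0.430, Σhalf²=0.185330
  -B: nom -4.010 → Σnom=25.090; wc +0.400/-0.400 → slack +0.766/-0.895; half-tol=0.400, Σhalf²=0.345330
  -C: nom -45.960 → Σnom=-20.870; wc +0.020/-0.380 → slack +0.786/-1.275; half-tol=0.200, Σhalf²=0.385330
Nominal = -20.870. Worst-case = [-20.870 - 1.275, -20.870 + 0.786] = [-22.145, -20.084]. RSS = √0.385330 = 0.621.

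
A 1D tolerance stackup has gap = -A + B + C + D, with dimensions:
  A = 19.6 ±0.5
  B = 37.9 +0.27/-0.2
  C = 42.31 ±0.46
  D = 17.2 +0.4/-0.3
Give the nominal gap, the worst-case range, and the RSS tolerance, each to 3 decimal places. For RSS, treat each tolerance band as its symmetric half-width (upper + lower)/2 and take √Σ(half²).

Stack each dimension's contribution:
  -A: nom -19.600 → Σnom=-19.600; wc +0.500/-0.500 → slack +0.500/-0.500; half-tol=0.500, Σhalf²=0.250000
  +B: nom +37.900 → Σnom=18.300; wc +0.270/-0.200 → slack +0.770/-0.700; half-tol=0.235, Σhalf²=0.305225
  +C: nom +42.310 → Σnom=60.610; wc +0.460/-0.460 → slack +1.230/-1.160; half-tol=0.460, Σhalf²=0.516825
  +D: nom +17.200 → Σnom=77.810; wc +0.400/-0.300 → slack +1.630/-1.460; half-tol=0.350, Σhalf²=0.639325
Nominal = 77.810. Worst-case = [77.810 - 1.460, 77.810 + 1.630] = [76.350, 79.440]. RSS = √0.639325 = 0.800.

nominal=77.810 wc=[76.350,79.440] rss=0.800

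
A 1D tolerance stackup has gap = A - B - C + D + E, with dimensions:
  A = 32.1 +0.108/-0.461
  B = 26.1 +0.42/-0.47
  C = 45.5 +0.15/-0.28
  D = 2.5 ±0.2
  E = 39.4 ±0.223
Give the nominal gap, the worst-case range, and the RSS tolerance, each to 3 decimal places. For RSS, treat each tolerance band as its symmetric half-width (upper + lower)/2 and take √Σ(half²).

Stack each dimension's contribution:
  +A: nom +32.100 → Σnom=32.100; wc +0.108/-0.461 → slack +0.108/-0.461; half-tol=0.285, Σhalf²=0.080940
  -B: nom -26.100 → Σnom=6.000; wc +0.470/-0.420 → slack +0.578/-0.881; half-tol=0.445, Σhalf²=0.278965
  -C: nom -45.500 → Σnom=-39.500; wc +0.280/-0.150 → slack +0.858/-1.031; half-tol=0.215, Σhalf²=0.325190
  +D: nom +2.500 → Σnom=-37.000; wc +0.200/-0.200 → slack +1.058/-1.231; half-tol=0.200, Σhalf²=0.365190
  +E: nom +39.400 → Σnom=2.400; wc +0.223/-0.223 → slack +1.281/-1.454; half-tol=0.223, Σhalf²=0.414919
Nominal = 2.400. Worst-case = [2.400 - 1.454, 2.400 + 1.281] = [0.946, 3.681]. RSS = √0.414919 = 0.644.

nominal=2.400 wc=[0.946,3.681] rss=0.644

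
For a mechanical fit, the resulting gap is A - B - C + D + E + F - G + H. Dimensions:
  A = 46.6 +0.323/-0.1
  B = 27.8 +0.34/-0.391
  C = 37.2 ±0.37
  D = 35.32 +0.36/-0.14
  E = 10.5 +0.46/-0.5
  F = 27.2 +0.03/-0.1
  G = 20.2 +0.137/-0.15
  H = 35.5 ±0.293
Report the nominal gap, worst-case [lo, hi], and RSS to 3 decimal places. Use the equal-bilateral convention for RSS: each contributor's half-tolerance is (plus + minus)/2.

Stack each dimension's contribution:
  +A: nom +46.600 → Σnom=46.600; wc +0.323/-0.100 → slack +0.323/-0.100; half-tol=0.212, Σhalf²=0.044732
  -B: nom -27.800 → Σnom=18.800; wc +0.391/-0.340 → slack +0.714/-0.440; half-tol=0.366, Σhalf²=0.178323
  -C: nom -37.200 → Σnom=-18.400; wc +0.370/-0.370 → slack +1.084/-0.810; half-tol=0.370, Σhalf²=0.315223
  +D: nom +35.320 → Σnom=16.920; wc +0.360/-0.140 → slack +1.444/-0.950; half-tol=0.250, Σhalf²=0.377723
  +E: nom +10.500 → Σnom=27.420; wc +0.460/-0.500 → slack +1.904/-1.450; half-tol=0.480, Σhalf²=0.608123
  +F: nom +27.200 → Σnom=54.620; wc +0.030/-0.100 → slack +1.934/-1.550; half-tol=0.065, Σhalf²=0.612348
  -G: nom -20.200 → Σnom=34.420; wc +0.150/-0.137 → slack +2.084/-1.687; half-tol=0.144, Σhalf²=0.632940
  +H: nom +35.500 → Σnom=69.920; wc +0.293/-0.293 → slack +2.377/-1.980; half-tol=0.293, Σhalf²=0.718789
Nominal = 69.920. Worst-case = [69.920 - 1.980, 69.920 + 2.377] = [67.940, 72.297]. RSS = √0.718789 = 0.848.

nominal=69.920 wc=[67.940,72.297] rss=0.848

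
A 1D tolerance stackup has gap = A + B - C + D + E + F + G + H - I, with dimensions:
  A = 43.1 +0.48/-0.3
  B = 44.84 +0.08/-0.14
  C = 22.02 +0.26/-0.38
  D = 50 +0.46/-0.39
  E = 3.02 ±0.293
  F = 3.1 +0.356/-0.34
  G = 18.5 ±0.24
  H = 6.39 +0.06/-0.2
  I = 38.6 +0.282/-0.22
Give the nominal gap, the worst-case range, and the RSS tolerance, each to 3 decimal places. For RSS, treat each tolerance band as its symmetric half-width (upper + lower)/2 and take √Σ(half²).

Stack each dimension's contribution:
  +A: nom +43.100 → Σnom=43.100; wc +0.480/-0.300 → slack +0.480/-0.300; half-tol=0.390, Σhalf²=0.152100
  +B: nom +44.840 → Σnom=87.940; wc +0.080/-0.140 → slack +0.560/-0.440; half-tol=0.110, Σhalf²=0.164200
  -C: nom -22.020 → Σnom=65.920; wc +0.380/-0.260 → slack +0.940/-0.700; half-tol=0.320, Σhalf²=0.266600
  +D: nom +50.000 → Σnom=115.920; wc +0.460/-0.390 → slack +1.400/-1.090; half-tol=0.425, Σhalf²=0.447225
  +E: nom +3.020 → Σnom=118.940; wc +0.293/-0.293 → slack +1.693/-1.383; half-tol=0.293, Σhalf²=0.533074
  +F: nom +3.100 → Σnom=122.040; wc +0.356/-0.340 → slack +2.049/-1.723; half-tol=0.348, Σhalf²=0.654178
  +G: nom +18.500 → Σnom=140.540; wc +0.240/-0.240 → slack +2.289/-1.963; half-tol=0.240, Σhalf²=0.711778
  +H: nom +6.390 → Σnom=146.930; wc +0.060/-0.200 → slack +2.349/-2.163; half-tol=0.130, Σhalf²=0.728678
  -I: nom -38.600 → Σnom=108.330; wc +0.220/-0.282 → slack +2.569/-2.445; half-tol=0.251, Σhalf²=0.791679
Nominal = 108.330. Worst-case = [108.330 - 2.445, 108.330 + 2.569] = [105.885, 110.899]. RSS = √0.791679 = 0.890.

nominal=108.330 wc=[105.885,110.899] rss=0.890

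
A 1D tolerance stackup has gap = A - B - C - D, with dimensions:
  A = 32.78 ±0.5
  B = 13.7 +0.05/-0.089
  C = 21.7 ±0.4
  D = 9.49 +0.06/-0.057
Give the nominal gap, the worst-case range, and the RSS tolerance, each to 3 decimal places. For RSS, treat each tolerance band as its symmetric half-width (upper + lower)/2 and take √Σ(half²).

Stack each dimension's contribution:
  +A: nom +32.780 → Σnom=32.780; wc +0.500/-0.500 → slack +0.500/-0.500; half-tol=0.500, Σhalf²=0.250000
  -B: nom -13.700 → Σnom=19.080; wc +0.089/-0.050 → slack +0.589/-0.550; half-tol=0.070, Σhalf²=0.254830
  -C: nom -21.700 → Σnom=-2.620; wc +0.400/-0.400 → slack +0.989/-0.950; half-tol=0.400, Σhalf²=0.414830
  -D: nom -9.490 → Σnom=-12.110; wc +0.057/-0.060 → slack +1.046/-1.010; half-tol=0.058, Σhalf²=0.418253
Nominal = -12.110. Worst-case = [-12.110 - 1.010, -12.110 + 1.046] = [-13.120, -11.064]. RSS = √0.418253 = 0.647.

nominal=-12.110 wc=[-13.120,-11.064] rss=0.647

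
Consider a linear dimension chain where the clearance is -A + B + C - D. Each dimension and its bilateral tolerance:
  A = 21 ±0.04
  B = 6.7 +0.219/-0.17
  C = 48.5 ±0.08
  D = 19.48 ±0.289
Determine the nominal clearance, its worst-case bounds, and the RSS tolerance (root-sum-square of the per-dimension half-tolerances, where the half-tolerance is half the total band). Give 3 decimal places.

nominal=14.720 wc=[14.141,15.348] rss=0.360

Stack each dimension's contribution:
  -A: nom -21.000 → Σnom=-21.000; wc +0.040/-0.040 → slack +0.040/-0.040; half-tol=0.040, Σhalf²=0.001600
  +B: nom +6.700 → Σnom=-14.300; wc +0.219/-0.170 → slack +0.259/-0.210; half-tol=0.195, Σhalf²=0.039430
  +C: nom +48.500 → Σnom=34.200; wc +0.080/-0.080 → slack +0.339/-0.290; half-tol=0.080, Σhalf²=0.045830
  -D: nom -19.480 → Σnom=14.720; wc +0.289/-0.289 → slack +0.628/-0.579; half-tol=0.289, Σhalf²=0.129351
Nominal = 14.720. Worst-case = [14.720 - 0.579, 14.720 + 0.628] = [14.141, 15.348]. RSS = √0.129351 = 0.360.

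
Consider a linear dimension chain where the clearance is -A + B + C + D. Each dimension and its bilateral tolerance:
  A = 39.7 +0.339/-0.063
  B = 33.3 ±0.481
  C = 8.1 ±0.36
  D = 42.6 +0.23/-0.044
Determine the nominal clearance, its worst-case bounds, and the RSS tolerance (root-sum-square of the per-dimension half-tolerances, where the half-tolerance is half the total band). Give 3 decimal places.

Stack each dimension's contribution:
  -A: nom -39.700 → Σnom=-39.700; wc +0.063/-0.339 → slack +0.063/-0.339; half-tol=0.201, Σhalf²=0.040401
  +B: nom +33.300 → Σnom=-6.400; wc +0.481/-0.481 → slack +0.544/-0.820; half-tol=0.481, Σhalf²=0.271762
  +C: nom +8.100 → Σnom=1.700; wc +0.360/-0.360 → slack +0.904/-1.180; half-tol=0.360, Σhalf²=0.401362
  +D: nom +42.600 → Σnom=44.300; wc +0.230/-0.044 → slack +1.134/-1.224; half-tol=0.137, Σhalf²=0.420131
Nominal = 44.300. Worst-case = [44.300 - 1.224, 44.300 + 1.134] = [43.076, 45.434]. RSS = √0.420131 = 0.648.

nominal=44.300 wc=[43.076,45.434] rss=0.648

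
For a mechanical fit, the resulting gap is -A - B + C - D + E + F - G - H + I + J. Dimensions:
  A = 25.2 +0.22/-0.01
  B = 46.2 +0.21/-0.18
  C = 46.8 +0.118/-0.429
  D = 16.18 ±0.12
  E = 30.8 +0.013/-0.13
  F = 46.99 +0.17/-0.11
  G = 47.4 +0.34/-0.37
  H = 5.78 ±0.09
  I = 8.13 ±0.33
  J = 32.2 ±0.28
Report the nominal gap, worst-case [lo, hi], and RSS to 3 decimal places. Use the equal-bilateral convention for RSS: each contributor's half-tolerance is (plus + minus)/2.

Stack each dimension's contribution:
  -A: nom -25.200 → Σnom=-25.200; wc +0.010/-0.220 → slack +0.010/-0.220; half-tol=0.115, Σhalf²=0.013225
  -B: nom -46.200 → Σnom=-71.400; wc +0.180/-0.210 → slack +0.190/-0.430; half-tol=0.195, Σhalf²=0.051250
  +C: nom +46.800 → Σnom=-24.600; wc +0.118/-0.429 → slack +0.308/-0.859; half-tol=0.273, Σhalf²=0.126052
  -D: nom -16.180 → Σnom=-40.780; wc +0.120/-0.120 → slack +0.428/-0.979; half-tol=0.120, Σhalf²=0.140452
  +E: nom +30.800 → Σnom=-9.980; wc +0.013/-0.130 → slack +0.441/-1.109; half-tol=0.072, Σhalf²=0.145564
  +F: nom +46.990 → Σnom=37.010; wc +0.170/-0.110 → slack +0.611/-1.219; half-tol=0.140, Σhalf²=0.165164
  -G: nom -47.400 → Σnom=-10.390; wc +0.370/-0.340 → slack +0.981/-1.559; half-tol=0.355, Σhalf²=0.291189
  -H: nom -5.780 → Σnom=-16.170; wc +0.090/-0.090 → slack +1.071/-1.649; half-tol=0.090, Σhalf²=0.299289
  +I: nom +8.130 → Σnom=-8.040; wc +0.330/-0.330 → slack +1.401/-1.979; half-tol=0.330, Σhalf²=0.408189
  +J: nom +32.200 → Σnom=24.160; wc +0.280/-0.280 → slack +1.681/-2.259; half-tol=0.280, Σhalf²=0.486590
Nominal = 24.160. Worst-case = [24.160 - 2.259, 24.160 + 1.681] = [21.901, 25.841]. RSS = √0.486590 = 0.698.

nominal=24.160 wc=[21.901,25.841] rss=0.698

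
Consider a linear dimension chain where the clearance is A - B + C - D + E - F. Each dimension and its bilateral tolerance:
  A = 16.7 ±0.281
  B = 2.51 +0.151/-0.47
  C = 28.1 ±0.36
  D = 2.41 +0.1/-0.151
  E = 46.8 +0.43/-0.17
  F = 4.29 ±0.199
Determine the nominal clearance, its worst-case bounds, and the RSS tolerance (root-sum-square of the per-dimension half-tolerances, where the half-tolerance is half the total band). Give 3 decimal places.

nominal=82.390 wc=[81.129,84.281] rss=0.671

Stack each dimension's contribution:
  +A: nom +16.700 → Σnom=16.700; wc +0.281/-0.281 → slack +0.281/-0.281; half-tol=0.281, Σhalf²=0.078961
  -B: nom -2.510 → Σnom=14.190; wc +0.470/-0.151 → slack +0.751/-0.432; half-tol=0.310, Σhalf²=0.175371
  +C: nom +28.100 → Σnom=42.290; wc +0.360/-0.360 → slack +1.111/-0.792; half-tol=0.360, Σhalf²=0.304971
  -D: nom -2.410 → Σnom=39.880; wc +0.151/-0.100 → slack +1.262/-0.892; half-tol=0.126, Σhalf²=0.320722
  +E: nom +46.800 → Σnom=86.680; wc +0.430/-0.170 → slack +1.692/-1.062; half-tol=0.300, Σhalf²=0.410722
  -F: nom -4.290 → Σnom=82.390; wc +0.199/-0.199 → slack +1.891/-1.261; half-tol=0.199, Σhalf²=0.450323
Nominal = 82.390. Worst-case = [82.390 - 1.261, 82.390 + 1.891] = [81.129, 84.281]. RSS = √0.450323 = 0.671.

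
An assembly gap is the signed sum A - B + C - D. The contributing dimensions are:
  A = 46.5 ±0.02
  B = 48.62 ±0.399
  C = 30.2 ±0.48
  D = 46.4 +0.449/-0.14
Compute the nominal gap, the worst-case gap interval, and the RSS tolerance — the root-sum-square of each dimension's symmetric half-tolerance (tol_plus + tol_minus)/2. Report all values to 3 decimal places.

nominal=-18.320 wc=[-19.668,-17.281] rss=0.690

Stack each dimension's contribution:
  +A: nom +46.500 → Σnom=46.500; wc +0.020/-0.020 → slack +0.020/-0.020; half-tol=0.020, Σhalf²=0.000400
  -B: nom -48.620 → Σnom=-2.120; wc +0.399/-0.399 → slack +0.419/-0.419; half-tol=0.399, Σhalf²=0.159601
  +C: nom +30.200 → Σnom=28.080; wc +0.480/-0.480 → slack +0.899/-0.899; half-tol=0.480, Σhalf²=0.390001
  -D: nom -46.400 → Σnom=-18.320; wc +0.140/-0.449 → slack +1.039/-1.348; half-tol=0.294, Σhalf²=0.476731
Nominal = -18.320. Worst-case = [-18.320 - 1.348, -18.320 + 1.039] = [-19.668, -17.281]. RSS = √0.476731 = 0.690.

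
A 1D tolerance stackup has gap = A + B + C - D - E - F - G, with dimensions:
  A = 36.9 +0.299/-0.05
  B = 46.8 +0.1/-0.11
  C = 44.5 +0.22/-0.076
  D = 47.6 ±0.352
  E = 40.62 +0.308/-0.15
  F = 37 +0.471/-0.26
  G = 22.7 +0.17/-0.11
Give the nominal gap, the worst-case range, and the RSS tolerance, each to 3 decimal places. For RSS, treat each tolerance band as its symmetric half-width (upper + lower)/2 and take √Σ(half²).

nominal=-19.720 wc=[-21.257,-18.229] rss=0.627

Stack each dimension's contribution:
  +A: nom +36.900 → Σnom=36.900; wc +0.299/-0.050 → slack +0.299/-0.050; half-tol=0.174, Σhalf²=0.030450
  +B: nom +46.800 → Σnom=83.700; wc +0.100/-0.110 → slack +0.399/-0.160; half-tol=0.105, Σhalf²=0.041475
  +C: nom +44.500 → Σnom=128.200; wc +0.220/-0.076 → slack +0.619/-0.236; half-tol=0.148, Σhalf²=0.063379
  -D: nom -47.600 → Σnom=80.600; wc +0.352/-0.352 → slack +0.971/-0.588; half-tol=0.352, Σhalf²=0.187283
  -E: nom -40.620 → Σnom=39.980; wc +0.150/-0.308 → slack +1.121/-0.896; half-tol=0.229, Σhalf²=0.239724
  -F: nom -37.000 → Σnom=2.980; wc +0.260/-0.471 → slack +1.381/-1.367; half-tol=0.365, Σhalf²=0.373314
  -G: nom -22.700 → Σnom=-19.720; wc +0.110/-0.170 → slack +1.491/-1.537; half-tol=0.140, Σhalf²=0.392914
Nominal = -19.720. Worst-case = [-19.720 - 1.537, -19.720 + 1.491] = [-21.257, -18.229]. RSS = √0.392914 = 0.627.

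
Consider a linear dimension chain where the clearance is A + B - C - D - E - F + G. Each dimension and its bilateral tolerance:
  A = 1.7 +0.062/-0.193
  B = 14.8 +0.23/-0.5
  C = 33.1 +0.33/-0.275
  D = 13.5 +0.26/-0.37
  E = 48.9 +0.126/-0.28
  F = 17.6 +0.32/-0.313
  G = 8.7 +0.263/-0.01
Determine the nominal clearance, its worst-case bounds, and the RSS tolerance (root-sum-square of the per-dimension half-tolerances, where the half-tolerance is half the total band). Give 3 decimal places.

Stack each dimension's contribution:
  +A: nom +1.700 → Σnom=1.700; wc +0.062/-0.193 → slack +0.062/-0.193; half-tol=0.128, Σhalf²=0.016256
  +B: nom +14.800 → Σnom=16.500; wc +0.230/-0.500 → slack +0.292/-0.693; half-tol=0.365, Σhalf²=0.149481
  -C: nom -33.100 → Σnom=-16.600; wc +0.275/-0.330 → slack +0.567/-1.023; half-tol=0.302, Σhalf²=0.240987
  -D: nom -13.500 → Σnom=-30.100; wc +0.370/-0.260 → slack +0.937/-1.283; half-tol=0.315, Σhalf²=0.340212
  -E: nom -48.900 → Σnom=-79.000; wc +0.280/-0.126 → slack +1.217/-1.409; half-tol=0.203, Σhalf²=0.381421
  -F: nom -17.600 → Σnom=-96.600; wc +0.313/-0.320 → slack +1.530/-1.729; half-tol=0.317, Σhalf²=0.481594
  +G: nom +8.700 → Σnom=-87.900; wc +0.263/-0.010 → slack +1.793/-1.739; half-tol=0.137, Σhalf²=0.500226
Nominal = -87.900. Worst-case = [-87.900 - 1.739, -87.900 + 1.793] = [-89.639, -86.107]. RSS = √0.500226 = 0.707.

nominal=-87.900 wc=[-89.639,-86.107] rss=0.707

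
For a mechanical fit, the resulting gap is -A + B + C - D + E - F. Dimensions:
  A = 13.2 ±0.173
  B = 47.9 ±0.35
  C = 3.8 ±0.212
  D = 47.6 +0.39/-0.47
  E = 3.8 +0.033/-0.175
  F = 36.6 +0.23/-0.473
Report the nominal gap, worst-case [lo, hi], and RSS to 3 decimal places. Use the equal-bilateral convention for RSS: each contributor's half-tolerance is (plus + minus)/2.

nominal=-41.900 wc=[-43.430,-40.189] rss=0.719

Stack each dimension's contribution:
  -A: nom -13.200 → Σnom=-13.200; wc +0.173/-0.173 → slack +0.173/-0.173; half-tol=0.173, Σhalf²=0.029929
  +B: nom +47.900 → Σnom=34.700; wc +0.350/-0.350 → slack +0.523/-0.523; half-tol=0.350, Σhalf²=0.152429
  +C: nom +3.800 → Σnom=38.500; wc +0.212/-0.212 → slack +0.735/-0.735; half-tol=0.212, Σhalf²=0.197373
  -D: nom -47.600 → Σnom=-9.100; wc +0.470/-0.390 → slack +1.205/-1.125; half-tol=0.430, Σhalf²=0.382273
  +E: nom +3.800 → Σnom=-5.300; wc +0.033/-0.175 → slack +1.238/-1.300; half-tol=0.104, Σhalf²=0.393089
  -F: nom -36.600 → Σnom=-41.900; wc +0.473/-0.230 → slack +1.711/-1.530; half-tol=0.351, Σhalf²=0.516641
Nominal = -41.900. Worst-case = [-41.900 - 1.530, -41.900 + 1.711] = [-43.430, -40.189]. RSS = √0.516641 = 0.719.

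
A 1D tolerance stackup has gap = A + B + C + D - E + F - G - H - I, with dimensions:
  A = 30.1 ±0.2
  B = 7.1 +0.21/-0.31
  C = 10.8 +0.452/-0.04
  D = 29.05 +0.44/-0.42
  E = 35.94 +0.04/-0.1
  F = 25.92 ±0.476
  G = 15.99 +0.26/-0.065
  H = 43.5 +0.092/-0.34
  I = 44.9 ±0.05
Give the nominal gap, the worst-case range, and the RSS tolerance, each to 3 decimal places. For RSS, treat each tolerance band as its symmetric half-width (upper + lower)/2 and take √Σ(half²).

Stack each dimension's contribution:
  +A: nom +30.100 → Σnom=30.100; wc +0.200/-0.200 → slack +0.200/-0.200; half-tol=0.200, Σhalf²=0.040000
  +B: nom +7.100 → Σnom=37.200; wc +0.210/-0.310 → slack +0.410/-0.510; half-tol=0.260, Σhalf²=0.107600
  +C: nom +10.800 → Σnom=48.000; wc +0.452/-0.040 → slack +0.862/-0.550; half-tol=0.246, Σhalf²=0.168116
  +D: nom +29.050 → Σnom=77.050; wc +0.440/-0.420 → slack +1.302/-0.970; half-tol=0.430, Σhalf²=0.353016
  -E: nom -35.940 → Σnom=41.110; wc +0.100/-0.040 → slack +1.402/-1.010; half-tol=0.070, Σhalf²=0.357916
  +F: nom +25.920 → Σnom=67.030; wc +0.476/-0.476 → slack +1.878/-1.486; half-tol=0.476, Σhalf²=0.584492
  -G: nom -15.990 → Σnom=51.040; wc +0.065/-0.260 → slack +1.943/-1.746; half-tol=0.163, Σhalf²=0.610898
  -H: nom -43.500 → Σnom=7.540; wc +0.340/-0.092 → slack +2.283/-1.838; half-tol=0.216, Σhalf²=0.657554
  -I: nom -44.900 → Σnom=-37.360; wc +0.050/-0.050 → slack +2.333/-1.888; half-tol=0.050, Σhalf²=0.660054
Nominal = -37.360. Worst-case = [-37.360 - 1.888, -37.360 + 2.333] = [-39.248, -35.027]. RSS = √0.660054 = 0.812.

nominal=-37.360 wc=[-39.248,-35.027] rss=0.812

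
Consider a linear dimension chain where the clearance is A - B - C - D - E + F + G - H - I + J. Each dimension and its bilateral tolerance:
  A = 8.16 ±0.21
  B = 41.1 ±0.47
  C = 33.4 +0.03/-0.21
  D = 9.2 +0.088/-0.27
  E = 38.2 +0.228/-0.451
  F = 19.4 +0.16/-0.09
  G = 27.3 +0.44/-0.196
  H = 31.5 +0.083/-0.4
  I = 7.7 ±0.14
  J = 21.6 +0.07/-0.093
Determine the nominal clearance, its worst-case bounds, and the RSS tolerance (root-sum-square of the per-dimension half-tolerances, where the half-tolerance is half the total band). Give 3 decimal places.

Stack each dimension's contribution:
  +A: nom +8.160 → Σnom=8.160; wc +0.210/-0.210 → slack +0.210/-0.210; half-tol=0.210, Σhalf²=0.044100
  -B: nom -41.100 → Σnom=-32.940; wc +0.470/-0.470 → slack +0.680/-0.680; half-tol=0.470, Σhalf²=0.265000
  -C: nom -33.400 → Σnom=-66.340; wc +0.210/-0.030 → slack +0.890/-0.710; half-tol=0.120, Σhalf²=0.279400
  -D: nom -9.200 → Σnom=-75.540; wc +0.270/-0.088 → slack +1.160/-0.798; half-tol=0.179, Σhalf²=0.311441
  -E: nom -38.200 → Σnom=-113.740; wc +0.451/-0.228 → slack +1.611/-1.026; half-tol=0.340, Σhalf²=0.426701
  +F: nom +19.400 → Σnom=-94.340; wc +0.160/-0.090 → slack +1.771/-1.116; half-tol=0.125, Σhalf²=0.442326
  +G: nom +27.300 → Σnom=-67.040; wc +0.440/-0.196 → slack +2.211/-1.312; half-tol=0.318, Σhalf²=0.543450
  -H: nom -31.500 → Σnom=-98.540; wc +0.400/-0.083 → slack +2.611/-1.395; half-tol=0.242, Σhalf²=0.601773
  -I: nom -7.700 → Σnom=-106.240; wc +0.140/-0.140 → slack +2.751/-1.535; half-tol=0.140, Σhalf²=0.621372
  +J: nom +21.600 → Σnom=-84.640; wc +0.070/-0.093 → slack +2.821/-1.628; half-tol=0.082, Σhalf²=0.628015
Nominal = -84.640. Worst-case = [-84.640 - 1.628, -84.640 + 2.821] = [-86.268, -81.819]. RSS = √0.628015 = 0.792.

nominal=-84.640 wc=[-86.268,-81.819] rss=0.792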